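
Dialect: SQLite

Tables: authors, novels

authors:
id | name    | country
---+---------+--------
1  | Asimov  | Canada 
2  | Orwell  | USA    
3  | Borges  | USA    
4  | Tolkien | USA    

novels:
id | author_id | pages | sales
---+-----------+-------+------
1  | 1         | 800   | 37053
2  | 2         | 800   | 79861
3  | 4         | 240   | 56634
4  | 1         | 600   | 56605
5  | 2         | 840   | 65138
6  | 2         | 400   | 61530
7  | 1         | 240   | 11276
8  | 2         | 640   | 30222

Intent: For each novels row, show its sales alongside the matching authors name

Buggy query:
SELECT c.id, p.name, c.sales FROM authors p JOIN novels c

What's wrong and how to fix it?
Bug: JOIN with no ON clause produces a cartesian product; every novels row pairs with every authors row

Fix: Specify the join condition linking the foreign key to the parent id

Corrected query:
SELECT c.id, p.name, c.sales FROM authors p JOIN novels c ON c.author_id = p.id

Result:
id | name    | sales
---+---------+------
1  | Asimov  | 37053
2  | Orwell  | 79861
3  | Tolkien | 56634
4  | Asimov  | 56605
5  | Orwell  | 65138
6  | Orwell  | 61530
7  | Asimov  | 11276
8  | Orwell  | 30222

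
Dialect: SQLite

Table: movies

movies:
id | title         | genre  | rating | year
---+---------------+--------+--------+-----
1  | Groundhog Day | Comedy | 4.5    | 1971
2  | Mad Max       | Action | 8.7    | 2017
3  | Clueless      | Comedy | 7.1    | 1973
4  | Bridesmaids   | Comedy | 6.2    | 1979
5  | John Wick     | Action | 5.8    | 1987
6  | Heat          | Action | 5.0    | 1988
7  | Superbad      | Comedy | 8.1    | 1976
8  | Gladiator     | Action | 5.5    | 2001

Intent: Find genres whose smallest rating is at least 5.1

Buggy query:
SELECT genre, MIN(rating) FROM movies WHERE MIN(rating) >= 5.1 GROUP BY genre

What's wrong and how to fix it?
Bug: MIN() in WHERE is a misuse of aggregate

Fix: Replace WHERE with HAVING after the GROUP BY

Corrected query:
SELECT genre, MIN(rating) FROM movies GROUP BY genre HAVING MIN(rating) >= 5.1

Result:
(no rows)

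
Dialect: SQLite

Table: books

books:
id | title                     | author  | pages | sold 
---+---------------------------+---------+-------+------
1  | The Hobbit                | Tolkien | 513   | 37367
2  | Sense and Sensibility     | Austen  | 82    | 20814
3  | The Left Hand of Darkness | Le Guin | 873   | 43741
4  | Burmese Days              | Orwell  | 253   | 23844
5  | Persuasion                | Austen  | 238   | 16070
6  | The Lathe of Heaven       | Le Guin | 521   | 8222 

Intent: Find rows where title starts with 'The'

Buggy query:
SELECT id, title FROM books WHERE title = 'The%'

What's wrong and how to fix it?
Bug: Wildcards only work with LIKE; '=' treats '%' as a literal character

Fix: Use LIKE for wildcard pattern matching

Corrected query:
SELECT id, title FROM books WHERE title LIKE 'The%'

Result:
id | title                    
---+--------------------------
1  | The Hobbit               
3  | The Left Hand of Darkness
6  | The Lathe of Heaven      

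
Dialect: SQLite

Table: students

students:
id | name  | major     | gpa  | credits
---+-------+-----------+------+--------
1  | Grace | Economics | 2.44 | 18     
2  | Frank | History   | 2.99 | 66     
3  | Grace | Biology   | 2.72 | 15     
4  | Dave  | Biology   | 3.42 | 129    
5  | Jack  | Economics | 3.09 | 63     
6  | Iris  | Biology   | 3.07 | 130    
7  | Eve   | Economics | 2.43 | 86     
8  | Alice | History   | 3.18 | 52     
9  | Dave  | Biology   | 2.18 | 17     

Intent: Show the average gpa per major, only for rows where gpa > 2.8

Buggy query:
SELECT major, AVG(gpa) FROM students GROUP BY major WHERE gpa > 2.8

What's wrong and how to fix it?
Bug: WHERE cannot follow GROUP BY

Fix: Move the WHERE clause before GROUP BY

Corrected query:
SELECT major, AVG(gpa) FROM students WHERE gpa > 2.8 GROUP BY major

Result:
major     | AVG(gpa)
----------+---------
Biology   | 3.245   
Economics | 3.09    
History   | 3.085   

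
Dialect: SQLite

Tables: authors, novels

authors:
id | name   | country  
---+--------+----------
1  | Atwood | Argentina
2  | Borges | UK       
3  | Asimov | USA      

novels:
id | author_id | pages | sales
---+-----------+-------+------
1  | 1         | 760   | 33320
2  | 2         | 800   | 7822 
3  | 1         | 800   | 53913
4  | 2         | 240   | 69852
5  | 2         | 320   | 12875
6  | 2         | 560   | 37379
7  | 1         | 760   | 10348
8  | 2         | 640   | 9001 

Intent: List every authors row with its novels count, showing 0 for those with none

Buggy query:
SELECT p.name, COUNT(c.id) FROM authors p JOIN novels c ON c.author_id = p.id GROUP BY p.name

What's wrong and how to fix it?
Bug: An inner join excludes parents with zero children

Fix: Switch to LEFT JOIN to retain unmatched parent rows

Corrected query:
SELECT p.name, COUNT(c.id) FROM authors p LEFT JOIN novels c ON c.author_id = p.id GROUP BY p.name

Result:
name   | COUNT(c.id)
-------+------------
Asimov | 0          
Atwood | 3          
Borges | 5          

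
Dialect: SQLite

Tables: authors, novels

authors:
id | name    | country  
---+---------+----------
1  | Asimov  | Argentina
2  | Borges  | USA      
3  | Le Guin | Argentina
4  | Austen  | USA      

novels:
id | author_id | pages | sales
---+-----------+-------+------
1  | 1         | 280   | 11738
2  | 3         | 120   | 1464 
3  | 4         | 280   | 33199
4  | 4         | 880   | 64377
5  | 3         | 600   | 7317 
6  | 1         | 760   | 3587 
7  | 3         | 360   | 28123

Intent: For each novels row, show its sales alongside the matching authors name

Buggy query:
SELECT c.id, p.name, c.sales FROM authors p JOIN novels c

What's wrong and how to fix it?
Bug: Missing join condition: each novels row is matched to all authors rows instead of just its own

Fix: Add ON c.author_id = p.id to the JOIN

Corrected query:
SELECT c.id, p.name, c.sales FROM authors p JOIN novels c ON c.author_id = p.id

Result:
id | name    | sales
---+---------+------
1  | Asimov  | 11738
2  | Le Guin | 1464 
3  | Austen  | 33199
4  | Austen  | 64377
5  | Le Guin | 7317 
6  | Asimov  | 3587 
7  | Le Guin | 28123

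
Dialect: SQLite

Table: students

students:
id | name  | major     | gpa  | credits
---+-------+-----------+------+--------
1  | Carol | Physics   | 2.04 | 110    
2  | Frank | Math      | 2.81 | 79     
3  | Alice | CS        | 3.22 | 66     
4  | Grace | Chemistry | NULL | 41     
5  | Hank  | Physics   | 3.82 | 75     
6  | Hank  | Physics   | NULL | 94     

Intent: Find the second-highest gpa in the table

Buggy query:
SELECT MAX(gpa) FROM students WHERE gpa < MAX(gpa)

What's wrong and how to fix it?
Bug: The inner MAX is an aggregate inside WHERE, which is not allowed

Fix: Compute the overall MAX in a subquery, then take MAX of rows below it

Corrected query:
SELECT MAX(gpa) FROM students WHERE gpa < (SELECT MAX(gpa) FROM students)

Result:
MAX(gpa)
--------
3.22    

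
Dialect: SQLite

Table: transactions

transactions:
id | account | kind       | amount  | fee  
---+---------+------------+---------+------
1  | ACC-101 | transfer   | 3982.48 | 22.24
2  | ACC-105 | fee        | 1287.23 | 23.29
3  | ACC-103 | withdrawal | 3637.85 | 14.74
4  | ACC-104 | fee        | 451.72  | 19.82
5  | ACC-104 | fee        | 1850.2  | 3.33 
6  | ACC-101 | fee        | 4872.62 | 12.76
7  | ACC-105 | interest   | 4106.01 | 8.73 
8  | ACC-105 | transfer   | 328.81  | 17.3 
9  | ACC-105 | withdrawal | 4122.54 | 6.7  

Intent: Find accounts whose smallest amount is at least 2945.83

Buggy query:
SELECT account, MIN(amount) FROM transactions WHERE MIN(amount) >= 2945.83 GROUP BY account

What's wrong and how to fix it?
Bug: MIN() in WHERE is a misuse of aggregate

Fix: Use HAVING for the per-group MIN condition

Corrected query:
SELECT account, MIN(amount) FROM transactions GROUP BY account HAVING MIN(amount) >= 2945.83

Result:
account | MIN(amount)
--------+------------
ACC-101 | 3982.48    
ACC-103 | 3637.85    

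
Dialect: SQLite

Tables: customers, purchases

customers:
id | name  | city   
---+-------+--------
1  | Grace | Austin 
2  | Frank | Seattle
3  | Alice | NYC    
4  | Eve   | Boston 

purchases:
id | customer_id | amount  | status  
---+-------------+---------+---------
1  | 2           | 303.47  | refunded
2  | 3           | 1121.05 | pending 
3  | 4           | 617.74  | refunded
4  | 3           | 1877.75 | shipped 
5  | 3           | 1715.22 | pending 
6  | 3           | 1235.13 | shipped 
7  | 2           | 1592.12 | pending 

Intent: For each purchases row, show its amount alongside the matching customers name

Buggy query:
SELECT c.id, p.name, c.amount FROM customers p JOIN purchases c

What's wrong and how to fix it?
Bug: JOIN with no ON clause produces a cartesian product; every purchases row pairs with every customers row

Fix: Add ON c.customer_id = p.id to the JOIN

Corrected query:
SELECT c.id, p.name, c.amount FROM customers p JOIN purchases c ON c.customer_id = p.id

Result:
id | name  | amount 
---+-------+--------
1  | Frank | 303.47 
2  | Alice | 1121.05
3  | Eve   | 617.74 
4  | Alice | 1877.75
5  | Alice | 1715.22
6  | Alice | 1235.13
7  | Frank | 1592.12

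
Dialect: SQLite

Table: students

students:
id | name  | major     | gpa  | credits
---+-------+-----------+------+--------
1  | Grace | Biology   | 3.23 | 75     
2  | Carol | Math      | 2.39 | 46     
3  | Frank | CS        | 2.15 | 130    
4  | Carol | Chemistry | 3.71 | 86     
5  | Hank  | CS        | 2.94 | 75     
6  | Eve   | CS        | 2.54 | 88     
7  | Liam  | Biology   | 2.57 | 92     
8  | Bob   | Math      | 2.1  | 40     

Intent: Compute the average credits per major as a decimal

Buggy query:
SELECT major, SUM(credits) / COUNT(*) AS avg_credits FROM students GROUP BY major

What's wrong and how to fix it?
Bug: SUM(credits) and COUNT(*) are both integers; the division truncates the fractional part

Fix: Multiply by 1.0 (or CAST to REAL) to force floating-point division

Corrected query:
SELECT major, SUM(credits) * 1.0 / COUNT(*) AS avg_credits FROM students GROUP BY major

Result:
major     | avg_credits
----------+------------
Biology   | 83.5       
CS        | 97.666667  
Chemistry | 86         
Math      | 43         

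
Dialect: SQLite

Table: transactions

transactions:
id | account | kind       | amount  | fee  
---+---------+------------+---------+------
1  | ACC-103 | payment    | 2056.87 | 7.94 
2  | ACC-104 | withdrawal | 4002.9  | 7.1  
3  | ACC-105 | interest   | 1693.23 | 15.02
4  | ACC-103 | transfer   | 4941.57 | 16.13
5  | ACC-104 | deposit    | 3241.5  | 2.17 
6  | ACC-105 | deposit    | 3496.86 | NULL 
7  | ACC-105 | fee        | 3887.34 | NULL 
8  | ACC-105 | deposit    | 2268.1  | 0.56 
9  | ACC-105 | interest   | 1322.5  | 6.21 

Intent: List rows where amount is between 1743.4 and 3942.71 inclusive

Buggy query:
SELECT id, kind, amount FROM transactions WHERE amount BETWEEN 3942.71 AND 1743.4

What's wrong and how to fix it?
Bug: The bounds are reversed; BETWEEN a AND b requires a <= b to match anything

Fix: Swap the bounds so the smaller value comes first

Corrected query:
SELECT id, kind, amount FROM transactions WHERE amount BETWEEN 1743.4 AND 3942.71

Result:
id | kind    | amount 
---+---------+--------
1  | payment | 2056.87
5  | deposit | 3241.5 
6  | deposit | 3496.86
7  | fee     | 3887.34
8  | deposit | 2268.1 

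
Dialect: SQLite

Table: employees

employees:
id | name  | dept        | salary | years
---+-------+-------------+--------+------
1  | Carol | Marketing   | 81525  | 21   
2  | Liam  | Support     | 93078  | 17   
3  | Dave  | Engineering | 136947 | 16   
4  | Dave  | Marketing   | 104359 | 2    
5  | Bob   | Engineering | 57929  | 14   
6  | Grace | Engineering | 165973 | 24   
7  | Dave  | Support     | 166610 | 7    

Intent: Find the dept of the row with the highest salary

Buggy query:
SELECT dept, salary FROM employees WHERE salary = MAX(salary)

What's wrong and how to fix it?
Bug: WHERE is evaluated per row; an aggregate over the whole table isn't defined there

Fix: Use a subquery: WHERE salary = (SELECT MAX(salary) FROM employees)

Corrected query:
SELECT dept, salary FROM employees WHERE salary = (SELECT MAX(salary) FROM employees)

Result:
dept    | salary
--------+-------
Support | 166610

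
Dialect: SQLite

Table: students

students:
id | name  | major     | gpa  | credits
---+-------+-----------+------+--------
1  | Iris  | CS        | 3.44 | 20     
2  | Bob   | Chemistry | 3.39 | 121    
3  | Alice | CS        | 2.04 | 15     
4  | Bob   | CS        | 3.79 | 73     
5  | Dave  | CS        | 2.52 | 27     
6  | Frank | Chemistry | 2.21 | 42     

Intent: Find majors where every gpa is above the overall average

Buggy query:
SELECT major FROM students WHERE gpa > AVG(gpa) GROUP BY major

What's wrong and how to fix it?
Bug: AVG() is an aggregate; it can't sit directly in WHERE

Fix: Use a subquery for AVG and a HAVING MIN(...) filter so the condition holds for every row in the group

Corrected query:
SELECT major FROM students GROUP BY major HAVING MIN(gpa) > (SELECT AVG(gpa) FROM students)

Result:
(no rows)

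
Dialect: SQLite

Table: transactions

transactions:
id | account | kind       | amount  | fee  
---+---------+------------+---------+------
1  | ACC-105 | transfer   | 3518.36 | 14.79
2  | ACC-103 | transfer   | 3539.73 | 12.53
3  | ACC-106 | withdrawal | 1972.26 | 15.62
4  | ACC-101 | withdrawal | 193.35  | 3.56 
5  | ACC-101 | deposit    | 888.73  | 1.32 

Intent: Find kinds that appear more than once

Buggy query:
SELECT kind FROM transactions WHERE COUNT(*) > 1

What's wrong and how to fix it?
Bug: WHERE can't reference COUNT(*); aggregates are computed after WHERE

Fix: Group first, then use HAVING for the count condition

Corrected query:
SELECT kind FROM transactions GROUP BY kind HAVING COUNT(*) > 1

Result:
kind      
----------
transfer  
withdrawal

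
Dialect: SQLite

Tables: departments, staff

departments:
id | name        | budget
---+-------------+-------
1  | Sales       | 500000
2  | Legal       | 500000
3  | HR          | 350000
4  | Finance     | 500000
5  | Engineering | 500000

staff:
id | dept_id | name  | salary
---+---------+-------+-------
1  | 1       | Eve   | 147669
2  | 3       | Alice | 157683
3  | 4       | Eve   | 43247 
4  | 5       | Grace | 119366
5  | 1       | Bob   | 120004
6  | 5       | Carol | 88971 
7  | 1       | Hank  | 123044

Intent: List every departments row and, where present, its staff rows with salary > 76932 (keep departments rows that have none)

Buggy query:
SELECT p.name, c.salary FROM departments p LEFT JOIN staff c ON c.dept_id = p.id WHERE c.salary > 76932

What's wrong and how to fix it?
Bug: Filtering c.salary in WHERE discards the NULL rows produced by LEFT JOIN, turning it into an inner join

Fix: Put 'c.salary > 76932' in the JOIN's ON clause instead of WHERE

Corrected query:
SELECT p.name, c.salary FROM departments p LEFT JOIN staff c ON c.dept_id = p.id AND c.salary > 76932

Result:
name        | salary
------------+-------
Sales       | 120004
Sales       | 123044
Sales       | 147669
Legal       | NULL  
HR          | 157683
Finance     | NULL  
Engineering | 88971 
Engineering | 119366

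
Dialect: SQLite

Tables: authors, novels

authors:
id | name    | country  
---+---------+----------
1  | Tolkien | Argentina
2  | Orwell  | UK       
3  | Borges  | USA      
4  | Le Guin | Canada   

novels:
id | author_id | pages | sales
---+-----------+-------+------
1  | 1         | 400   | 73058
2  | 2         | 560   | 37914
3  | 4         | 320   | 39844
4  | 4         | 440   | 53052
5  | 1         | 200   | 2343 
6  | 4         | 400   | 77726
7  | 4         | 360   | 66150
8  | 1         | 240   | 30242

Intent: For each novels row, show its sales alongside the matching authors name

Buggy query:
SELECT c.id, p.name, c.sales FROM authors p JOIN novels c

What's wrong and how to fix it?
Bug: Missing join condition: each novels row is matched to all authors rows instead of just its own

Fix: Specify the join condition linking the foreign key to the parent id

Corrected query:
SELECT c.id, p.name, c.sales FROM authors p JOIN novels c ON c.author_id = p.id

Result:
id | name    | sales
---+---------+------
1  | Tolkien | 73058
2  | Orwell  | 37914
3  | Le Guin | 39844
4  | Le Guin | 53052
5  | Tolkien | 2343 
6  | Le Guin | 77726
7  | Le Guin | 66150
8  | Tolkien | 30242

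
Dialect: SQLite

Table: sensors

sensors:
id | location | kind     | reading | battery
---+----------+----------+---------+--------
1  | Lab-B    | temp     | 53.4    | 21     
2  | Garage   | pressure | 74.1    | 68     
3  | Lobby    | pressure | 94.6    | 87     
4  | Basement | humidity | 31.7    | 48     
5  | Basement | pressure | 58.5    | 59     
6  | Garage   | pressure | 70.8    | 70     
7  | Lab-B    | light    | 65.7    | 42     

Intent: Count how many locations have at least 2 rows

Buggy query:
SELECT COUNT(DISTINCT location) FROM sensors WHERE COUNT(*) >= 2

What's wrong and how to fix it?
Bug: WHERE filters individual rows, not groups, so a group-level COUNT is invalid there

Fix: Use a subquery that GROUPs and filters with HAVING, then count its rows

Corrected query:
SELECT COUNT(*) FROM (SELECT location FROM sensors GROUP BY location HAVING COUNT(*) >= 2)

Result:
COUNT(*)
--------
3       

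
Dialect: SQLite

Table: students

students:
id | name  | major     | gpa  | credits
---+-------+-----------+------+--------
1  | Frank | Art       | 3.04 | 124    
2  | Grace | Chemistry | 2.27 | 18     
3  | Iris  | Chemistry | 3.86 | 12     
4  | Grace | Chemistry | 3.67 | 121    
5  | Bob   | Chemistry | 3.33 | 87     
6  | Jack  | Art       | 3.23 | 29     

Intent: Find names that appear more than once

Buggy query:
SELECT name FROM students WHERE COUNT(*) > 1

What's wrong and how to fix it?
Bug: COUNT(*) is an aggregate and cannot be used in WHERE

Fix: Group first, then use HAVING for the count condition

Corrected query:
SELECT name FROM students GROUP BY name HAVING COUNT(*) > 1

Result:
name 
-----
Grace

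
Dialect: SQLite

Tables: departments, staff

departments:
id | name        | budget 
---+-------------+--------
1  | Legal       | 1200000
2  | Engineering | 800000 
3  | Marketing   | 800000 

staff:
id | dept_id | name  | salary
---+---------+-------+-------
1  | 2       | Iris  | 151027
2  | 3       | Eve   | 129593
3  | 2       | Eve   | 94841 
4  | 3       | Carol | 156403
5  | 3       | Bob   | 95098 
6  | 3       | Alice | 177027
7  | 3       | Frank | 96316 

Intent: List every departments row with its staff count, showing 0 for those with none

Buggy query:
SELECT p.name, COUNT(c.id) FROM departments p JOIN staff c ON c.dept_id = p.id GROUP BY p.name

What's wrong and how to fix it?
Bug: INNER JOIN drops departments rows that have no matching staff rows

Fix: Use LEFT JOIN so parents without children still appear (COUNT(c.id) gives 0)

Corrected query:
SELECT p.name, COUNT(c.id) FROM departments p LEFT JOIN staff c ON c.dept_id = p.id GROUP BY p.name

Result:
name        | COUNT(c.id)
------------+------------
Engineering | 2          
Legal       | 0          
Marketing   | 5          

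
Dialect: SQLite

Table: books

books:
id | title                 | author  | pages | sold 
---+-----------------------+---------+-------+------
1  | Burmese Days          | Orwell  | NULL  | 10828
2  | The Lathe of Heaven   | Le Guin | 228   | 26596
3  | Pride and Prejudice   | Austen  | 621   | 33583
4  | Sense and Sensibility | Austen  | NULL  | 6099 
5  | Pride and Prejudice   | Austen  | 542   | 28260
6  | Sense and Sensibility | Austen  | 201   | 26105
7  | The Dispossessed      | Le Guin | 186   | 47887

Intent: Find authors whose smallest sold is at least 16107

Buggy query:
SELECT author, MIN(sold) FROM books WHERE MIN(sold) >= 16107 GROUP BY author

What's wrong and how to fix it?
Bug: Aggregates like MIN are computed per group after WHERE runs

Fix: Use HAVING for the per-group MIN condition

Corrected query:
SELECT author, MIN(sold) FROM books GROUP BY author HAVING MIN(sold) >= 16107

Result:
author  | MIN(sold)
--------+----------
Le Guin | 26596    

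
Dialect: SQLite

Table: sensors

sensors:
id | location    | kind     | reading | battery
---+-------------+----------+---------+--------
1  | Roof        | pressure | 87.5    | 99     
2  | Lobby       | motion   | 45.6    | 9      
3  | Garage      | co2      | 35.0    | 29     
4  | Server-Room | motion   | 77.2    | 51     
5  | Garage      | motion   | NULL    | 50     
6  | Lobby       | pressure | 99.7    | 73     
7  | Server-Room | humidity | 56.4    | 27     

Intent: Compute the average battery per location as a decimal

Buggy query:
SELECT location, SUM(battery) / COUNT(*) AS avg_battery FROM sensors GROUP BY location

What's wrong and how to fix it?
Bug: Both operands are integers, so '/' performs integer division and truncates

Fix: Multiply by 1.0 (or CAST to REAL) to force floating-point division

Corrected query:
SELECT location, SUM(battery) * 1.0 / COUNT(*) AS avg_battery FROM sensors GROUP BY location

Result:
location    | avg_battery
------------+------------
Garage      | 39.5       
Lobby       | 41         
Roof        | 99         
Server-Room | 39         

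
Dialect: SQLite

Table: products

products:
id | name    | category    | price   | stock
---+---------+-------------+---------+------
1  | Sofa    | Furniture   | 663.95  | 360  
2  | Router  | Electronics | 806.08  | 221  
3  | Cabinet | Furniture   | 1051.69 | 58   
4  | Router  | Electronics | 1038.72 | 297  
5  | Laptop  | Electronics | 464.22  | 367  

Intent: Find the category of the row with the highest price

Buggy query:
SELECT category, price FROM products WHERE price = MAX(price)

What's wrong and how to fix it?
Bug: MAX(price) is an aggregate and cannot be used directly in WHERE

Fix: Use a subquery: WHERE price = (SELECT MAX(price) FROM products)

Corrected query:
SELECT category, price FROM products WHERE price = (SELECT MAX(price) FROM products)

Result:
category  | price  
----------+--------
Furniture | 1051.69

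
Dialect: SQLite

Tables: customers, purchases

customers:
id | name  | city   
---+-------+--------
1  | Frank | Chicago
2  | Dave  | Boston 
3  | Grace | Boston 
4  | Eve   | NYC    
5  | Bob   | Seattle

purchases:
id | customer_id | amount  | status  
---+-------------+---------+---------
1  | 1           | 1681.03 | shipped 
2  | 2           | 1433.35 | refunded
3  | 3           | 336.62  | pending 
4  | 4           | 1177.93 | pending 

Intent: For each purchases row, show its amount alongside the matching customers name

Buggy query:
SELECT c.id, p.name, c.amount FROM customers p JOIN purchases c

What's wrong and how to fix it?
Bug: Missing join condition: each purchases row is matched to all customers rows instead of just its own

Fix: Add ON c.customer_id = p.id to the JOIN

Corrected query:
SELECT c.id, p.name, c.amount FROM customers p JOIN purchases c ON c.customer_id = p.id

Result:
id | name  | amount 
---+-------+--------
1  | Frank | 1681.03
2  | Dave  | 1433.35
3  | Grace | 336.62 
4  | Eve   | 1177.93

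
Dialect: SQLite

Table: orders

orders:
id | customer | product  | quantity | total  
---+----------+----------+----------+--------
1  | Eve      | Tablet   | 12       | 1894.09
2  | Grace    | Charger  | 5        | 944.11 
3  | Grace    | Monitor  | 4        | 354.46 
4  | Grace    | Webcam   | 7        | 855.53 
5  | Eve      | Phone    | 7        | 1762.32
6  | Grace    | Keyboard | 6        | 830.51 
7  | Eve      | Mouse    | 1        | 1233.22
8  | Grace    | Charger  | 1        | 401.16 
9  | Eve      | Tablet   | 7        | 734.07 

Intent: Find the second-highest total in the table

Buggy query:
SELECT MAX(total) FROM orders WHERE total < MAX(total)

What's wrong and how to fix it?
Bug: The inner MAX is an aggregate inside WHERE, which is not allowed

Fix: Put the inner MAX in a scalar subquery

Corrected query:
SELECT MAX(total) FROM orders WHERE total < (SELECT MAX(total) FROM orders)

Result:
MAX(total)
----------
1762.32   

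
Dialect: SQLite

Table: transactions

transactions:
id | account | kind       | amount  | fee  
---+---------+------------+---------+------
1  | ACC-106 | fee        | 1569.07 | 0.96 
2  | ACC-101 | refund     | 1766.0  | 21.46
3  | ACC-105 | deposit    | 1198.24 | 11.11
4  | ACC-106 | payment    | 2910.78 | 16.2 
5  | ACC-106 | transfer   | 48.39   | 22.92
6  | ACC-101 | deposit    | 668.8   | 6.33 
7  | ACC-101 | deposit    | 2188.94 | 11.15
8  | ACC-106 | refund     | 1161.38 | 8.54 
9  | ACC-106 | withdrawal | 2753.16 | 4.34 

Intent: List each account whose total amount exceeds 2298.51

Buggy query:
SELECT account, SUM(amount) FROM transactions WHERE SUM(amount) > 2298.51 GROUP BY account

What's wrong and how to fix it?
Bug: SUM(amount) is an aggregate, but WHERE filters rows before aggregation

Fix: Use HAVING (which filters groups after aggregation) instead of WHERE

Corrected query:
SELECT account, SUM(amount) FROM transactions GROUP BY account HAVING SUM(amount) > 2298.51

Result:
account | SUM(amount)
--------+------------
ACC-101 | 4623.74    
ACC-106 | 8442.78    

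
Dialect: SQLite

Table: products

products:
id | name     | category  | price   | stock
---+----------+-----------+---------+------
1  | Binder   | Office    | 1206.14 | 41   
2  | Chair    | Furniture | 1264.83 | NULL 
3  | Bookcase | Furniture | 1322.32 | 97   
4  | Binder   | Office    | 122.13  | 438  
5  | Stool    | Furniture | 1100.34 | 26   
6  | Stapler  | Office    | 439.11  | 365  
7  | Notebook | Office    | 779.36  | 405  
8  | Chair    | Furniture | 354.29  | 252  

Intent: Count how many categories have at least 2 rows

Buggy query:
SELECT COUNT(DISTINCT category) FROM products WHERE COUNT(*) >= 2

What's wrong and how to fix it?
Bug: COUNT(*) cannot appear in WHERE; the per-group count doesn't exist yet

Fix: Use a subquery that GROUPs and filters with HAVING, then count its rows

Corrected query:
SELECT COUNT(*) FROM (SELECT category FROM products GROUP BY category HAVING COUNT(*) >= 2)

Result:
COUNT(*)
--------
2       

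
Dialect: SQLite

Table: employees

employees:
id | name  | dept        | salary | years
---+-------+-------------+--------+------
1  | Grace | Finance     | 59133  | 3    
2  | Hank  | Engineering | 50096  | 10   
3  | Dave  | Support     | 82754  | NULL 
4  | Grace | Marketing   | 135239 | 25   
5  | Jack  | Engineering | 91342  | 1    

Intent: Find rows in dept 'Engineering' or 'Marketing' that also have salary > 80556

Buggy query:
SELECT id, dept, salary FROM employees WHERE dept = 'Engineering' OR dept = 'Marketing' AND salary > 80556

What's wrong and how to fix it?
Bug: AND binds tighter than OR, so this parses as dept = 'Engineering' OR (dept = 'Marketing' AND salary > 80556)

Fix: Group the OR with parentheses (or use IN), then AND the threshold

Corrected query:
SELECT id, dept, salary FROM employees WHERE (dept = 'Engineering' OR dept = 'Marketing') AND salary > 80556

Result:
id | dept        | salary
---+-------------+-------
4  | Marketing   | 135239
5  | Engineering | 91342 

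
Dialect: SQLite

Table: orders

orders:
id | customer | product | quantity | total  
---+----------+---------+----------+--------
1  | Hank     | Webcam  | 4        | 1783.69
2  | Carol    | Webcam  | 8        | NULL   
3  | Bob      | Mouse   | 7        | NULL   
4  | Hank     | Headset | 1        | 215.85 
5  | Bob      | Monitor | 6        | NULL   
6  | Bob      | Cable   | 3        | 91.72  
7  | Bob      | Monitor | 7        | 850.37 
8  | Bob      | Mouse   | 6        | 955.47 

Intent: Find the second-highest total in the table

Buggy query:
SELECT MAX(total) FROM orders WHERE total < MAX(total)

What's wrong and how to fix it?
Bug: MAX(total) on the right of the comparison is an aggregate-in-WHERE error

Fix: Compute the overall MAX in a subquery, then take MAX of rows below it

Corrected query:
SELECT MAX(total) FROM orders WHERE total < (SELECT MAX(total) FROM orders)

Result:
MAX(total)
----------
955.47    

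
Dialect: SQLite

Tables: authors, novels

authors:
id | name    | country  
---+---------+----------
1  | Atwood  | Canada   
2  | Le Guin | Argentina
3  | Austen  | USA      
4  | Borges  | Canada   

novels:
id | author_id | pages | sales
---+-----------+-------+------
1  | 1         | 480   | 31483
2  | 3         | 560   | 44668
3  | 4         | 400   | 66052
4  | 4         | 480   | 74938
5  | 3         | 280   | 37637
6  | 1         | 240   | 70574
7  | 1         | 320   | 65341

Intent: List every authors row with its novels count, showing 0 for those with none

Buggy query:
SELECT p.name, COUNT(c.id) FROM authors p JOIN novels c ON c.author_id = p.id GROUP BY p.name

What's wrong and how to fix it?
Bug: INNER JOIN drops authors rows that have no matching novels rows

Fix: Switch to LEFT JOIN to retain unmatched parent rows

Corrected query:
SELECT p.name, COUNT(c.id) FROM authors p LEFT JOIN novels c ON c.author_id = p.id GROUP BY p.name

Result:
name    | COUNT(c.id)
--------+------------
Atwood  | 3          
Austen  | 2          
Borges  | 2          
Le Guin | 0          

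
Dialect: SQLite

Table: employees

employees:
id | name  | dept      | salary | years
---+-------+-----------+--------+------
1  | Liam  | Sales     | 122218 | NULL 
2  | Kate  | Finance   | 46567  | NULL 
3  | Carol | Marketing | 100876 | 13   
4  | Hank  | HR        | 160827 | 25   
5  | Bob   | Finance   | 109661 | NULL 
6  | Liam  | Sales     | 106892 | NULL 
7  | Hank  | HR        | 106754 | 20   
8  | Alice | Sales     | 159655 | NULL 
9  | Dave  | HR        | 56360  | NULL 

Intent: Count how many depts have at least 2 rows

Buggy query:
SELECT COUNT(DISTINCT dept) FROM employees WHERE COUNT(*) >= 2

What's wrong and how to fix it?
Bug: WHERE filters individual rows, not groups, so a group-level COUNT is invalid there

Fix: Use a subquery that GROUPs and filters with HAVING, then count its rows

Corrected query:
SELECT COUNT(*) FROM (SELECT dept FROM employees GROUP BY dept HAVING COUNT(*) >= 2)

Result:
COUNT(*)
--------
3       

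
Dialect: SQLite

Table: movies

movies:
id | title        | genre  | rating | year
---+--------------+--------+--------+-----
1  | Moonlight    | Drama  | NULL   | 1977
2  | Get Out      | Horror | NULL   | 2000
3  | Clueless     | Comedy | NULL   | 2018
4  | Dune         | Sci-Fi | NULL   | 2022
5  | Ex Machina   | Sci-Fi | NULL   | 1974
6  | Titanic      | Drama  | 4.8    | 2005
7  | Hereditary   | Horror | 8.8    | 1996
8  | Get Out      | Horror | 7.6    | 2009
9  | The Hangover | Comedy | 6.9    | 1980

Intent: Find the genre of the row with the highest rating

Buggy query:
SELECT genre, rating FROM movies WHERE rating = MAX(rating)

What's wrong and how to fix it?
Bug: MAX(rating) is an aggregate and cannot be used directly in WHERE

Fix: Wrap MAX in a scalar subquery so WHERE compares against a single value

Corrected query:
SELECT genre, rating FROM movies WHERE rating = (SELECT MAX(rating) FROM movies)

Result:
genre  | rating
-------+-------
Horror | 8.8   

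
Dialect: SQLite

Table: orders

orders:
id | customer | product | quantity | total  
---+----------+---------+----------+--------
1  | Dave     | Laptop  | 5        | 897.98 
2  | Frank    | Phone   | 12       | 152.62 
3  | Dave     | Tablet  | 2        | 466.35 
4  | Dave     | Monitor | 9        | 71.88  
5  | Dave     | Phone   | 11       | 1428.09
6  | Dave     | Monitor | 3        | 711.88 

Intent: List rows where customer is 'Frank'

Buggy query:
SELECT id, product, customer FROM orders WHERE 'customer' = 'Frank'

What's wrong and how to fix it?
Bug: 'customer' in single quotes is a string literal, not the column; the comparison is literal-vs-literal and never true

Fix: Remove the quotes around the column name (or use double quotes for an identifier)

Corrected query:
SELECT id, product, customer FROM orders WHERE customer = 'Frank'

Result:
id | product | customer
---+---------+---------
2  | Phone   | Frank   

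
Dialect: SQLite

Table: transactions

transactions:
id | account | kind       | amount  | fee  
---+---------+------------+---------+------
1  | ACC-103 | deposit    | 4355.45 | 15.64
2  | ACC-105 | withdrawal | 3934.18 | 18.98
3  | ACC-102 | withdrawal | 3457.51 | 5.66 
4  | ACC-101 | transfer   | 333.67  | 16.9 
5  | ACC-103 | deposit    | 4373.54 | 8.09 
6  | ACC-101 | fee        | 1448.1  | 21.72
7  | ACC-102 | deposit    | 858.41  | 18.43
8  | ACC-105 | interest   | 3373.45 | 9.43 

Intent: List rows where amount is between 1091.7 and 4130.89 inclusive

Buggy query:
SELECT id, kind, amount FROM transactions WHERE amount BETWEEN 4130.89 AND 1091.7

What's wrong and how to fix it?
Bug: BETWEEN expects the lower bound first; with 4130.89 AND 1091.7 the range is empty

Fix: Write BETWEEN 1091.7 AND 4130.89

Corrected query:
SELECT id, kind, amount FROM transactions WHERE amount BETWEEN 1091.7 AND 4130.89

Result:
id | kind       | amount 
---+------------+--------
2  | withdrawal | 3934.18
3  | withdrawal | 3457.51
6  | fee        | 1448.1 
8  | interest   | 3373.45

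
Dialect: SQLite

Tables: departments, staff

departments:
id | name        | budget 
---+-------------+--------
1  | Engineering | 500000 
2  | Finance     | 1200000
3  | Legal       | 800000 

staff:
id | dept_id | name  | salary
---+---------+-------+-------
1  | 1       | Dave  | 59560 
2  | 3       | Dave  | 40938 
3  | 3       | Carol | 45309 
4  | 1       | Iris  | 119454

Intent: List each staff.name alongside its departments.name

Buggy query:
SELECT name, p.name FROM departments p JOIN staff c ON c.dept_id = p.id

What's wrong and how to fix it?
Bug: Both tables have a 'name' column; the unqualified reference is ambiguous

Fix: Qualify the column with its table alias (c.name)

Corrected query:
SELECT c.name, p.name FROM departments p JOIN staff c ON c.dept_id = p.id

Result:
name  | name       
------+------------
Dave  | Engineering
Dave  | Legal      
Carol | Legal      
Iris  | Engineering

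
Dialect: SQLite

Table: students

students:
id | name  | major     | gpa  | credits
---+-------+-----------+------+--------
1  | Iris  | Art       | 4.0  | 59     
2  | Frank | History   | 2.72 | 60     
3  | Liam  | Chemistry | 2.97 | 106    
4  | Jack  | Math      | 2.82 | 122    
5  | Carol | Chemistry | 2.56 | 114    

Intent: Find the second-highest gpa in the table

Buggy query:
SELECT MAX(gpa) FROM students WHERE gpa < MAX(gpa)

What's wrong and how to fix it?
Bug: MAX(gpa) on the right of the comparison is an aggregate-in-WHERE error

Fix: Put the inner MAX in a scalar subquery

Corrected query:
SELECT MAX(gpa) FROM students WHERE gpa < (SELECT MAX(gpa) FROM students)

Result:
MAX(gpa)
--------
2.97    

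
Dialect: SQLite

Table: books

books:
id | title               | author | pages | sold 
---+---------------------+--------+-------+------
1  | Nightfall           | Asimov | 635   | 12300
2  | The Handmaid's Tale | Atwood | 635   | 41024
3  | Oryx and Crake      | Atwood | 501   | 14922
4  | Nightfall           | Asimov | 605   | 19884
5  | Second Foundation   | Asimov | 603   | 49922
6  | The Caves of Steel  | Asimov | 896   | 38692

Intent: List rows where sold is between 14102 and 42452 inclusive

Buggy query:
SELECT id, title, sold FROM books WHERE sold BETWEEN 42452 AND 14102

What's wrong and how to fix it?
Bug: The bounds are reversed; BETWEEN a AND b requires a <= b to match anything

Fix: Write BETWEEN 14102 AND 42452

Corrected query:
SELECT id, title, sold FROM books WHERE sold BETWEEN 14102 AND 42452

Result:
id | title               | sold 
---+---------------------+------
2  | The Handmaid's Tale | 41024
3  | Oryx and Crake      | 14922
4  | Nightfall           | 19884
6  | The Caves of Steel  | 38692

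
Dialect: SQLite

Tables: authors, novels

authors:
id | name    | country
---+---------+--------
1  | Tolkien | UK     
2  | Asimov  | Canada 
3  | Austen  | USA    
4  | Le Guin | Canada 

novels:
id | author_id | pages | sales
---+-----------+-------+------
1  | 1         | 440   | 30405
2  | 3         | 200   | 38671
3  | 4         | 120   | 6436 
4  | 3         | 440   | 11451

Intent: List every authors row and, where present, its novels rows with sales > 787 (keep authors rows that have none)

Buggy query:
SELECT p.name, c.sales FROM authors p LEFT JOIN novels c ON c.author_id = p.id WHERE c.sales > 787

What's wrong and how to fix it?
Bug: Filtering c.sales in WHERE discards the NULL rows produced by LEFT JOIN, turning it into an inner join

Fix: Put 'c.sales > 787' in the JOIN's ON clause instead of WHERE

Corrected query:
SELECT p.name, c.sales FROM authors p LEFT JOIN novels c ON c.author_id = p.id AND c.sales > 787

Result:
name    | sales
--------+------
Tolkien | 30405
Asimov  | NULL 
Austen  | 11451
Austen  | 38671
Le Guin | 6436 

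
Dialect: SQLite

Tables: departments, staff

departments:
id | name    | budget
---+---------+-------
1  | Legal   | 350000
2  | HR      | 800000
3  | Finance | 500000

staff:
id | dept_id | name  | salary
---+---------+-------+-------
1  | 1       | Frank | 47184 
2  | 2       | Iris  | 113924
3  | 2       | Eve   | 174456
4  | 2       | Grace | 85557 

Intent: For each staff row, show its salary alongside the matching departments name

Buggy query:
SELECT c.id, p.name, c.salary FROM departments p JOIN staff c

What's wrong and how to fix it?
Bug: JOIN with no ON clause produces a cartesian product; every staff row pairs with every departments row

Fix: Specify the join condition linking the foreign key to the parent id

Corrected query:
SELECT c.id, p.name, c.salary FROM departments p JOIN staff c ON c.dept_id = p.id

Result:
id | name  | salary
---+-------+-------
1  | Legal | 47184 
2  | HR    | 113924
3  | HR    | 174456
4  | HR    | 85557 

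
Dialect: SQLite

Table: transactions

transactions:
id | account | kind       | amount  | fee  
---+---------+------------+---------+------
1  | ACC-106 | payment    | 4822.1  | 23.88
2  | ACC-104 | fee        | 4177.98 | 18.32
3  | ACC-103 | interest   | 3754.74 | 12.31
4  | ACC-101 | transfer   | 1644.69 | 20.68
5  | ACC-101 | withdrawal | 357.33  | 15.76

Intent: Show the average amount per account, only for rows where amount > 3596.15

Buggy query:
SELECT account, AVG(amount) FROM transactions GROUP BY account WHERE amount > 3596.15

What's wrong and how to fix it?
Bug: WHERE cannot follow GROUP BY

Fix: Move the WHERE clause before GROUP BY

Corrected query:
SELECT account, AVG(amount) FROM transactions WHERE amount > 3596.15 GROUP BY account

Result:
account | AVG(amount)
--------+------------
ACC-103 | 3754.74    
ACC-104 | 4177.98    
ACC-106 | 4822.1     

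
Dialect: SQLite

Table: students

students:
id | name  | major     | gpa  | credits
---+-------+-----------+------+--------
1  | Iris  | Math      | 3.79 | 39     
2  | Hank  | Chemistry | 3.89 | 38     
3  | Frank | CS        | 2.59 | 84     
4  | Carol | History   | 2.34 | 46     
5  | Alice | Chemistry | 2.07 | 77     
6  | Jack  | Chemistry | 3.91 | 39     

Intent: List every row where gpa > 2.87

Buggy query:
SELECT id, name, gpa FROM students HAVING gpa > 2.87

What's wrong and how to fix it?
Bug: This is a non-aggregate query (no GROUP BY, no aggregates), so in SQLite the HAVING clause is invalid here; a row-level condition belongs in WHERE

Fix: Replace HAVING with WHERE since the condition applies to individual rows

Corrected query:
SELECT id, name, gpa FROM students WHERE gpa > 2.87

Result:
id | name | gpa 
---+------+-----
1  | Iris | 3.79
2  | Hank | 3.89
6  | Jack | 3.91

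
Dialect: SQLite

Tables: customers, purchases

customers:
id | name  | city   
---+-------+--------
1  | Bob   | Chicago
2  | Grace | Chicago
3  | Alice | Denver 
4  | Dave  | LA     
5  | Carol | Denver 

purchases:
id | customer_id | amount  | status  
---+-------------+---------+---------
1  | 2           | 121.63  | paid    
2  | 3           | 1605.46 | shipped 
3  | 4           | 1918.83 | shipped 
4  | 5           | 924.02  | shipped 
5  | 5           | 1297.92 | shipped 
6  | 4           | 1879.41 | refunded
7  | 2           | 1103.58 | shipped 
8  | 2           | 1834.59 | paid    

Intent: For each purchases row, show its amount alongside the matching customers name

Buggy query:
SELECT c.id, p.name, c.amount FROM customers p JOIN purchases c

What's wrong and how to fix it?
Bug: Missing join condition: each purchases row is matched to all customers rows instead of just its own

Fix: Add ON c.customer_id = p.id to the JOIN

Corrected query:
SELECT c.id, p.name, c.amount FROM customers p JOIN purchases c ON c.customer_id = p.id

Result:
id | name  | amount 
---+-------+--------
1  | Grace | 121.63 
2  | Alice | 1605.46
3  | Dave  | 1918.83
4  | Carol | 924.02 
5  | Carol | 1297.92
6  | Dave  | 1879.41
7  | Grace | 1103.58
8  | Grace | 1834.59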